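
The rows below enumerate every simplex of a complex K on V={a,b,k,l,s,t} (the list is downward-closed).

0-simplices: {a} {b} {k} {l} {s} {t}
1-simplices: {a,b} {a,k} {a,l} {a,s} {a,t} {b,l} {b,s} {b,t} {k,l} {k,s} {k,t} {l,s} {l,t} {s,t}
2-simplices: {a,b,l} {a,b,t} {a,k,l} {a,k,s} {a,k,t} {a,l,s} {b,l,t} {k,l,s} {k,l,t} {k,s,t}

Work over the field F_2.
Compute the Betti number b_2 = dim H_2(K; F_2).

n_0=6 n_1=14 n_2=10  [Z2]
∂1: piv[ab,ak,al,as,at] rk=5  ker:bl,bs,bt,kl,ks,kt,ls,lt,st
∂2: piv[abl,abt,akl,aks,akt,als,blt,kst] rk=8  ker:kls,klt
b_2=(10−8)−0=2

b_2=2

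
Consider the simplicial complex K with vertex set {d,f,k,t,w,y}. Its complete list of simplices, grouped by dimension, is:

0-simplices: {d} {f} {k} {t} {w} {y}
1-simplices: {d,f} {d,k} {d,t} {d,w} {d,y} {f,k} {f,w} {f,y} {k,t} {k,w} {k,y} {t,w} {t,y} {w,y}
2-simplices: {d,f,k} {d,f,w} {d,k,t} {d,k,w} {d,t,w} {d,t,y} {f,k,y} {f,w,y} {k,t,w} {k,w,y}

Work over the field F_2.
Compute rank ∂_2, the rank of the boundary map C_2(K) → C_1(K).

n_0=6 n_1=14 n_2=10  [Z2]
∂1: piv[df,dk,dt,dw,dy] rk=5  ker:fk,fw,fy,kt,kw,ky,tw,ty,wy
∂2: piv[dfk,dfw,dkt,dkw,dtw,dty,fky,fwy] rk=8  ker:ktw,kwy
rk∂_2=8

rank∂_2=8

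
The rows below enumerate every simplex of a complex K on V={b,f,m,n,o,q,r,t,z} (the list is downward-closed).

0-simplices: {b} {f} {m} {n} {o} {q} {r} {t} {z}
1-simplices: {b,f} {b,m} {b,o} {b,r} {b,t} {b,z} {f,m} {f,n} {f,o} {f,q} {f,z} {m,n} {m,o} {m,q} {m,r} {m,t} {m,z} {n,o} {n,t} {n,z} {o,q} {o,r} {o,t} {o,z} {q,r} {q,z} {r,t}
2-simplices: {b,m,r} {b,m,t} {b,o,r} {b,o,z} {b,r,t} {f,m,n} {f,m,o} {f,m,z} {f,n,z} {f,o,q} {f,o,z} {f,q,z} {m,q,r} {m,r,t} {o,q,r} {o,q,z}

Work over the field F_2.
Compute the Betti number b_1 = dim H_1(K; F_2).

b_1=5

n_0=9 n_1=27 n_2=16  [Z2]
∂1: piv[bf,bm,bo,br,bt,bz,fn,fq] rk=8  ker:fm,fo,fz,mn,mo,mq,mr,mt,mz,no,nt,nz,oq,or,ot,oz,qr,qz,rt
∂2: piv[bmr,bmt,bor,boz,brt,fmn,fmo,fmz,fnz,foq,foz,fqz,mqr,oqr] rk=14  ker:mrt,oqz
b_1=(27−8)−14=5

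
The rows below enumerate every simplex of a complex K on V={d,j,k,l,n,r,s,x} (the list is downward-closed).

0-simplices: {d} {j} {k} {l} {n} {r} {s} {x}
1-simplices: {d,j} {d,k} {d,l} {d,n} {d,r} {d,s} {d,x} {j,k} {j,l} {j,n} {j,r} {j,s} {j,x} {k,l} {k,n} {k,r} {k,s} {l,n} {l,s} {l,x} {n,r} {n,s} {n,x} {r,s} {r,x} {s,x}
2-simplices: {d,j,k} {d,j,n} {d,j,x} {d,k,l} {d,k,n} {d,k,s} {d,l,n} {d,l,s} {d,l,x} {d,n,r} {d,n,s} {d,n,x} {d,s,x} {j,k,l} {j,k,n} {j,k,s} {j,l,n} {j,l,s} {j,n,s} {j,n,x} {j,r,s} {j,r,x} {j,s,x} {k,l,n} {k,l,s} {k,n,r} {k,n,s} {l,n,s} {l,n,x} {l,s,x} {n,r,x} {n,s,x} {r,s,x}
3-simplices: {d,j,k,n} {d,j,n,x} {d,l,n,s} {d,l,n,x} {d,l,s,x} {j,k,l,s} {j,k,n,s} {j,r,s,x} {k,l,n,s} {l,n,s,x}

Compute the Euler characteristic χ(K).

n_0=8 n_1=26 n_2=33 n_3=10
χ=+8−26+33−10=5

χ(K)=5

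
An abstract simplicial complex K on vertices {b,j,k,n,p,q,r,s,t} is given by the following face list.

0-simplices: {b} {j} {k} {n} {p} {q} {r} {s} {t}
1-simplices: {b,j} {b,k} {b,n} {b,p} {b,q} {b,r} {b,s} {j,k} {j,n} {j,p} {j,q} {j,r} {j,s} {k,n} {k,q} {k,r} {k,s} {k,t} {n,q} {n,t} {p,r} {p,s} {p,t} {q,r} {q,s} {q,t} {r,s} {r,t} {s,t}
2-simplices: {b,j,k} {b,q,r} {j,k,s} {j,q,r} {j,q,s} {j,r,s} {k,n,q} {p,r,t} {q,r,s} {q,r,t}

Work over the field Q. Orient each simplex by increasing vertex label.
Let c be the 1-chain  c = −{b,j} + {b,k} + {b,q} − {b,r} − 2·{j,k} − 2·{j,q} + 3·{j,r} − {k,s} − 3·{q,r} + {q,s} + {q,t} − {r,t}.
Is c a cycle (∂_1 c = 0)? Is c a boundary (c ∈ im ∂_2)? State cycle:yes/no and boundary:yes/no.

cycle:yes boundary:yes

n_0=9 n_1=29 n_2=10  [Q]
∂1: piv[bj,bk,bn,bp,bq,br,bs,kt] rk=8  ker:jk,jn,jp,jq,jr,js,kn,kq,kr,ks,nq,nt,pr,ps,pt,qr,qs,qt,rs,rt,st
∂2: piv[bjk,bqr,jks,jqr,jqs,jrs,knq,prt,qrt] rk=9  ker:qrs
∂1c = 0
c vs im∂2: reduces to 0 ⇒ boundary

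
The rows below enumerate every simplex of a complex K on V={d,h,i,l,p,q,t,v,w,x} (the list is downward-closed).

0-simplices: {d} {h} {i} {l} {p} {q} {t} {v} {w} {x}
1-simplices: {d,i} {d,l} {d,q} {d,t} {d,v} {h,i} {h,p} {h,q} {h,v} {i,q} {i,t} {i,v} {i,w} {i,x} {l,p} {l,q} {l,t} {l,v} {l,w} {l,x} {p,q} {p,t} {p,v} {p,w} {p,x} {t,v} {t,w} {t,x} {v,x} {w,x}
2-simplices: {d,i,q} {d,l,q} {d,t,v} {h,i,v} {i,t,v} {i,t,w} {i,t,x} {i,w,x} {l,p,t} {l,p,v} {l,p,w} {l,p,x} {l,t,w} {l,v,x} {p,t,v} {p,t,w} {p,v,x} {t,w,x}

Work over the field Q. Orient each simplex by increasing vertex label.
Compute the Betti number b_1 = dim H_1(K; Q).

n_0=10 n_1=30 n_2=18  [Q]
∂1: piv[di,dl,dq,dt,dv,hi,hp,iw,ix] rk=9  ker:hq,hv,iq,it,iv,lp,lq,lt,lv,lw,lx,pq,pt,pv,pw,px,tv,tw,tx,vx,wx
∂2: piv[diq,dlq,dtv,hiv,itv,itw,itx,iwx,lpt,lpv,lpw,lpx,ltw,lvx,ptv] rk=15  ker:ptw,pvx,twx
b_1=(30−9)−15=6

b_1=6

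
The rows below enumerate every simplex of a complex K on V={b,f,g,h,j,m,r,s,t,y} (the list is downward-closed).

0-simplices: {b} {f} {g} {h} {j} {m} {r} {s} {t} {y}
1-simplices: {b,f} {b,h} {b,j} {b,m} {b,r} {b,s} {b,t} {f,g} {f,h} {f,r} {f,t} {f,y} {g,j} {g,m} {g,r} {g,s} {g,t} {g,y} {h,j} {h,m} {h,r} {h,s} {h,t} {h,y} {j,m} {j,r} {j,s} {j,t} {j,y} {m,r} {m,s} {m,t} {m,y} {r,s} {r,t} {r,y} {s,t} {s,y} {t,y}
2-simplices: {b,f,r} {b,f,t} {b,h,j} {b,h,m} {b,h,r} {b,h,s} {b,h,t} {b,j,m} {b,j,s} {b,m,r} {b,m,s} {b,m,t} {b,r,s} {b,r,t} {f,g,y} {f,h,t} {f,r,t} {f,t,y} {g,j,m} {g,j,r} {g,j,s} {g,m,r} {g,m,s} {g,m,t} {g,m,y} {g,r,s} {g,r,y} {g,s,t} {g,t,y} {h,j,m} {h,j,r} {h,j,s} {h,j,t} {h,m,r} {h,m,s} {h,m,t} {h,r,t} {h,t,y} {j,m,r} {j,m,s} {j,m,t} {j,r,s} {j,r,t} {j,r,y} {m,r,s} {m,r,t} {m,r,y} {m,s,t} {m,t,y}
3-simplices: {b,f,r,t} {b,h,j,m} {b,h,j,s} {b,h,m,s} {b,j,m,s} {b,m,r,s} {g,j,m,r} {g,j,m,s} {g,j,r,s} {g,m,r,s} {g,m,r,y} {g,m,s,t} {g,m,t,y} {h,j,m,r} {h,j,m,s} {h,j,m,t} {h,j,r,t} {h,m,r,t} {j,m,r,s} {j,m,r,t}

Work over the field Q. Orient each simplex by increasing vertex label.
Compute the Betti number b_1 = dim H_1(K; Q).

n_0=10 n_1=39 n_2=49 n_3=20  [Q]
∂1: piv[bf,bh,bj,bm,br,bs,bt,fg,fy] rk=9  ker:fh,fr,ft,gj,gm,gr,gs,gt,gy,hj,hm,hr,hs,ht,hy,jm,jr,js,jt,jy,mr,ms,mt,my,rs,rt,ry,st,sy,ty
∂2: piv[bfr,bft,bhj,bhm,bhr,bhs,bht,bjm,bjs,bmr,bms,bmt,brs,brt,fgy,fht,fty,gjm,gjr,gjs,gmr,gmt,gmy,gry,gst,gty,hjt,hty,jry] rk=29  ker:frt,gms,grs,hjm,hjr,hjs,hmr,hms,hmt,hrt,jmr,jms,jmt,jrs,jrt,mrs,mrt,mry,mst,mty
∂3: piv[bfrt,bhjm,bhjs,bhms,bjms,bmrs,gjmr,gjms,gjrs,gmrs,gmry,gmst,gmty,hjmr,hjmt,hjrt,hmrt] rk=17  ker:hjms,jmrs,jmrt
b_1=(39−9)−29=1

b_1=1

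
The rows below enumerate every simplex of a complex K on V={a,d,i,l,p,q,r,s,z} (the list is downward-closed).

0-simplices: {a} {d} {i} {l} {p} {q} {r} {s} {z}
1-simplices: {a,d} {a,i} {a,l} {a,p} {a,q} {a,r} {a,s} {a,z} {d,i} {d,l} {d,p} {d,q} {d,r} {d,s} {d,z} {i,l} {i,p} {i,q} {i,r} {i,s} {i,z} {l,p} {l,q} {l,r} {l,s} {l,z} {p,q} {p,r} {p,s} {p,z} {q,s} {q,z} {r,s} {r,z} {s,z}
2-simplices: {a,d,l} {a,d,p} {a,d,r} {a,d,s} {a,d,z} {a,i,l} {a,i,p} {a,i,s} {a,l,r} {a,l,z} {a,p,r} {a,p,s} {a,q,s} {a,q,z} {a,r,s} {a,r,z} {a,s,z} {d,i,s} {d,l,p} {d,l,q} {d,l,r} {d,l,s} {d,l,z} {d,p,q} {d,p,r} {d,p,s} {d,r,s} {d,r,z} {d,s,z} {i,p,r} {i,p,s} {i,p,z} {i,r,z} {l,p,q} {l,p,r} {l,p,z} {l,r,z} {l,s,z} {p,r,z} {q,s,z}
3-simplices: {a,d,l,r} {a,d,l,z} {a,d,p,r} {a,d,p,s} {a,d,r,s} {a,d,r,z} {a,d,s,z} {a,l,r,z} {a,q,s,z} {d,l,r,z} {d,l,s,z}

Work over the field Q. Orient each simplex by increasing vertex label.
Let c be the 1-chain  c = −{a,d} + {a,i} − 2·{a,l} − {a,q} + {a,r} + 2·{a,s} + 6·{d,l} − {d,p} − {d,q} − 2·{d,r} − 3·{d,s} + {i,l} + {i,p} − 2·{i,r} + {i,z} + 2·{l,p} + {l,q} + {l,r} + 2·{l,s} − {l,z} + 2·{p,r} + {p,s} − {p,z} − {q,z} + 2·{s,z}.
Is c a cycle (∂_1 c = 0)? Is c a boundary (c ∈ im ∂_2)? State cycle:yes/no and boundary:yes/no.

n_0=9 n_1=35 n_2=40 n_3=11  [Q]
∂1: piv[ad,ai,al,ap,aq,ar,as,az] rk=8  ker:di,dl,dp,dq,dr,ds,dz,il,ip,iq,ir,is,iz,lp,lq,lr,ls,lz,pq,pr,ps,pz,qs,qz,rs,rz,sz
∂2: piv[adl,adp,adr,ads,adz,ail,aip,ais,alr,alz,apr,aps,aqs,aqz,ars,arz,asz,dis,dlp,dlq,dls,dpq,ipr,ipz,irz] rk=25  ker:dlr,dlz,dpr,dps,drs,drz,dsz,ips,lpq,lpr,lpz,lrz,lsz,prz,qsz
∂3: piv[adlr,adlz,adpr,adps,adrs,adrz,adsz,alrz,aqsz,dlsz] rk=10  ker:dlrz
∂1c = 0
c vs im∂2: reduces to 0 ⇒ boundary

cycle:yes boundary:yes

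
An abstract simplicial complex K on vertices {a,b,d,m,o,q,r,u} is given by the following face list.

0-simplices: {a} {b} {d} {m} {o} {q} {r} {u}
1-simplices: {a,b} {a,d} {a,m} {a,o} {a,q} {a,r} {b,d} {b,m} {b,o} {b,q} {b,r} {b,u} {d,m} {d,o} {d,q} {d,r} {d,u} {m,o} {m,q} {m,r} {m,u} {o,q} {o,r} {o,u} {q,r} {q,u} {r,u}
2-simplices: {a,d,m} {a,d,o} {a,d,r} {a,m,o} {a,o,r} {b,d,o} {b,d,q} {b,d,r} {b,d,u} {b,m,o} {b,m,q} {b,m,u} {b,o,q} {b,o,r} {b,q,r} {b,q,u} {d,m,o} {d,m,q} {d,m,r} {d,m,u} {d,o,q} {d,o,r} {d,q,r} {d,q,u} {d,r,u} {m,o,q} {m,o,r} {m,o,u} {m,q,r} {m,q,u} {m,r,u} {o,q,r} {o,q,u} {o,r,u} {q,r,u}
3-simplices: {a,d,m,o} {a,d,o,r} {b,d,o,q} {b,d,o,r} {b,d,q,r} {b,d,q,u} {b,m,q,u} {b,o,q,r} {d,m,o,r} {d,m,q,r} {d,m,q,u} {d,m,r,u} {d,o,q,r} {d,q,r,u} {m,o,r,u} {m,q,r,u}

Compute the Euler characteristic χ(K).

n_0=8 n_1=27 n_2=35 n_3=16
χ=+8−27+35−16=0

χ(K)=0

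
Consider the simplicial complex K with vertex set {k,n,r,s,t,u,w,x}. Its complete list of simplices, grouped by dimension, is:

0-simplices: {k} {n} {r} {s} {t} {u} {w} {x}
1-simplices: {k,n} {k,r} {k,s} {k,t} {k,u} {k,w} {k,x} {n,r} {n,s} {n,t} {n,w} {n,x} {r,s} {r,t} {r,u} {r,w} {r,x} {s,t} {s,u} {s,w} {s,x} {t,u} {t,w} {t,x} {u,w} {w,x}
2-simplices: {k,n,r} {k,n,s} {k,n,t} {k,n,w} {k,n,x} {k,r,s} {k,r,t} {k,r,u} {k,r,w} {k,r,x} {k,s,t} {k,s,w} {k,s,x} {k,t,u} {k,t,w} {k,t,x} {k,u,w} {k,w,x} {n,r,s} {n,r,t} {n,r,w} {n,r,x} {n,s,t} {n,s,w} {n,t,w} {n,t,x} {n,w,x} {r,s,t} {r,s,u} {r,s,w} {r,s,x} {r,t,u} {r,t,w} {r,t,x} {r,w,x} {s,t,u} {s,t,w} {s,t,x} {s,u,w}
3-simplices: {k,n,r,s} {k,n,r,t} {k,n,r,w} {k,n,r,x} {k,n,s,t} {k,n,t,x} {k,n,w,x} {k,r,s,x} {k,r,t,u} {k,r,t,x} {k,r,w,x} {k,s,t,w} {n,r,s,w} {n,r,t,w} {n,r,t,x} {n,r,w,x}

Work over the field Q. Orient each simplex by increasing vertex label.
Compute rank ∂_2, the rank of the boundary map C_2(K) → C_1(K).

n_0=8 n_1=26 n_2=39 n_3=16  [Q]
∂1: piv[kn,kr,ks,kt,ku,kw,kx] rk=7  ker:nr,ns,nt,nw,nx,rs,rt,ru,rw,rx,st,su,sw,sx,tu,tw,tx,uw,wx
∂2: piv[knr,kns,knt,knw,knx,krs,krt,kru,krw,krx,kst,ksw,ksx,ktu,ktw,ktx,kuw,kwx,rsu] rk=19  ker:nrs,nrt,nrw,nrx,nst,nsw,ntw,ntx,nwx,rst,rsw,rsx,rtu,rtw,rtx,rwx,stu,stw,stx,suw
∂3: piv[knrs,knrt,knrw,knrx,knst,kntx,knwx,krsx,krtu,krtx,krwx,kstw,nrsw,nrtw] rk=14  ker:nrtx,nrwx
rk∂_2=19

rank∂_2=19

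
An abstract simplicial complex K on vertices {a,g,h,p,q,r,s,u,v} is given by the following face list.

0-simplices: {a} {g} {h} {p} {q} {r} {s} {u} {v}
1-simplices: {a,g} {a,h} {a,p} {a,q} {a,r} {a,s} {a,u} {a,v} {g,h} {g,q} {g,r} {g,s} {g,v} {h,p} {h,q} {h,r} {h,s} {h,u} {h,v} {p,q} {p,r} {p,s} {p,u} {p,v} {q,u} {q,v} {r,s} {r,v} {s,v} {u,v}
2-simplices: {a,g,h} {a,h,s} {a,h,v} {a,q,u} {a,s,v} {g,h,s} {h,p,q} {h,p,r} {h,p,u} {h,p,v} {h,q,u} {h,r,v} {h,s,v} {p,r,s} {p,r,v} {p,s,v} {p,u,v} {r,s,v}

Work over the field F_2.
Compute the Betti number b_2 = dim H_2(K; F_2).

n_0=9 n_1=30 n_2=18  [Z2]
∂1: piv[ag,ah,ap,aq,ar,as,au,av] rk=8  ker:gh,gq,gr,gs,gv,hp,hq,hr,hs,hu,hv,pq,pr,ps,pu,pv,qu,qv,rs,rv,sv,uv
∂2: piv[agh,ahs,ahv,aqu,asv,ghs,hpq,hpr,hpu,hpv,hqu,hrv,prs,psv,puv] rk=15  ker:hsv,prv,rsv
b_2=(18−15)−0=3

b_2=3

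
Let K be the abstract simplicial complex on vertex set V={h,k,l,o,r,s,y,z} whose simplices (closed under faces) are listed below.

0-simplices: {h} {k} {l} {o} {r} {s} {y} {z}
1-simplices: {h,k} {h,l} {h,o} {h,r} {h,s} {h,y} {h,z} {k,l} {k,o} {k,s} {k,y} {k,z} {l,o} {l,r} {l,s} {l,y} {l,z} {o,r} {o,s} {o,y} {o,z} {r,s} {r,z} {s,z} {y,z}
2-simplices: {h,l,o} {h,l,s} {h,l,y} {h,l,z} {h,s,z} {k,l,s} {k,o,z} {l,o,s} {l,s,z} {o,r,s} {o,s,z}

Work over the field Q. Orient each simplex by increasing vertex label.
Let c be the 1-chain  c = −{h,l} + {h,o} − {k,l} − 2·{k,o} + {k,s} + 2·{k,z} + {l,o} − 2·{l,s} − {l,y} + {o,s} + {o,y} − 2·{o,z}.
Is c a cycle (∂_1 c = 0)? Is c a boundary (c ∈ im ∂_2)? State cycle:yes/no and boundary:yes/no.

n_0=8 n_1=25 n_2=11  [Q]
∂1: piv[hk,hl,ho,hr,hs,hy,hz] rk=7  ker:kl,ko,ks,ky,kz,lo,lr,ls,ly,lz,or,os,oy,oz,rs,rz,sz,yz
∂2: piv[hlo,hls,hly,hlz,hsz,kls,koz,los,ors,osz] rk=10  ker:lsz
∂1c = 0
c vs im∂2: residual ≠ 0 ⇒ not boundary

cycle:yes boundary:no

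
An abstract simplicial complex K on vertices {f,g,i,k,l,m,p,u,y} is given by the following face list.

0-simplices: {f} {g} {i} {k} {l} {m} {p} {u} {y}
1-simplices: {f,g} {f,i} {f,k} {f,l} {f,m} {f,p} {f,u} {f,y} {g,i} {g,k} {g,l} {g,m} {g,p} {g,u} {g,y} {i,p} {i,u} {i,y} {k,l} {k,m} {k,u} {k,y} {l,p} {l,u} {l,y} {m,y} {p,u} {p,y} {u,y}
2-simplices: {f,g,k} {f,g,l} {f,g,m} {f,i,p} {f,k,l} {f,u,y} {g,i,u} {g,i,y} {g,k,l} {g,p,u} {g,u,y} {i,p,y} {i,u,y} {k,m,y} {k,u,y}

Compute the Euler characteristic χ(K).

n_0=9 n_1=29 n_2=15
χ=+9−29+15=-5

χ(K)=-5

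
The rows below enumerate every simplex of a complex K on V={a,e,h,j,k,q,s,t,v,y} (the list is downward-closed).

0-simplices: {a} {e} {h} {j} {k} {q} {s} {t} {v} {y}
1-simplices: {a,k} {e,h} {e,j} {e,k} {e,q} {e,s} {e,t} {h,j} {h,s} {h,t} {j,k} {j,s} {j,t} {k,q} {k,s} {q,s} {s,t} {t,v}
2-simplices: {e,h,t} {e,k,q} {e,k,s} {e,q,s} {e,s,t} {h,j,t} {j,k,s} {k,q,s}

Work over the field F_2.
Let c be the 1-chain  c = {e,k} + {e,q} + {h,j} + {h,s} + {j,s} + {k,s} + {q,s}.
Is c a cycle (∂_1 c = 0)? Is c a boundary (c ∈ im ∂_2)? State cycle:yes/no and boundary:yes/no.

cycle:yes boundary:no

n_0=10 n_1=18 n_2=8  [Z2]
∂1: piv[ak,eh,ej,ek,eq,es,et,tv] rk=8  ker:hj,hs,ht,jk,js,jt,kq,ks,qs,st
∂2: piv[eht,ekq,eks,eqs,est,hjt,jks] rk=7  ker:kqs
∂1c = 0
c vs im∂2: residual ≠ 0 ⇒ not boundary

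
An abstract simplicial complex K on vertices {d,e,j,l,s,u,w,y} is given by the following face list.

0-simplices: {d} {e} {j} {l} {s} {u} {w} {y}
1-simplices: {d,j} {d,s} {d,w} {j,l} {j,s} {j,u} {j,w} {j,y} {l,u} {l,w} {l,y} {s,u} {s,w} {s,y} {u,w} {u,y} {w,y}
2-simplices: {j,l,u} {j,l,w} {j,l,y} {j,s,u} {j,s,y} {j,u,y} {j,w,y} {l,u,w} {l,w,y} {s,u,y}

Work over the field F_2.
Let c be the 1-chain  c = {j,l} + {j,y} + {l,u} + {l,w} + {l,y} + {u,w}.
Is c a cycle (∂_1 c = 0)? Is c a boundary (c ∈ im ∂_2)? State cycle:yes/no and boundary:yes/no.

n_0=8 n_1=17 n_2=10  [Z2]
∂1: piv[dj,ds,dw,jl,ju,jy] rk=6  ker:js,jw,lu,lw,ly,su,sw,sy,uw,uy,wy
∂2: piv[jlu,jlw,jly,jsu,jsy,juy,jwy,luw] rk=8  ker:lwy,suy
∂1c = 0
c vs im∂2: reduces to 0 ⇒ boundary

cycle:yes boundary:yes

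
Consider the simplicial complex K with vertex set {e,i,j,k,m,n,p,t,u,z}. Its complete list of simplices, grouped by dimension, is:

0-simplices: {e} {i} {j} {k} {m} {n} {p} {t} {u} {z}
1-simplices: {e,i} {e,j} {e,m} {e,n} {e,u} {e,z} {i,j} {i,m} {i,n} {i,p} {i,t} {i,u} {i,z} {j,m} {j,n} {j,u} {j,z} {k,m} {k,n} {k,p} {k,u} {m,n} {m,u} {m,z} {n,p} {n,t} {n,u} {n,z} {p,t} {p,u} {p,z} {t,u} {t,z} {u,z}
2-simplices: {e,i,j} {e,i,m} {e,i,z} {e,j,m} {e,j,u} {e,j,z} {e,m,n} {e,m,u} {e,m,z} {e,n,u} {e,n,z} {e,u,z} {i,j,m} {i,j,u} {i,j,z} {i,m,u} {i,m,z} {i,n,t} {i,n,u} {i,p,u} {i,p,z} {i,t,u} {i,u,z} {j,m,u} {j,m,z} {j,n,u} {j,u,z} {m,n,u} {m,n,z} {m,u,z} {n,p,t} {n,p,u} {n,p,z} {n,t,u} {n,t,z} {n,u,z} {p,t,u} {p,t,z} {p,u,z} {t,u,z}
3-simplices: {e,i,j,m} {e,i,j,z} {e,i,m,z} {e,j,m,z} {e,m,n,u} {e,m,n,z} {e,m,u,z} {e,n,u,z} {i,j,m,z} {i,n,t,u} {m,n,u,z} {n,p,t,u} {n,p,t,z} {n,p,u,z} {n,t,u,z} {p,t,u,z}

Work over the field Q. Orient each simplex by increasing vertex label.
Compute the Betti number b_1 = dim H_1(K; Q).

b_1=3

n_0=10 n_1=34 n_2=40 n_3=16  [Q]
∂1: piv[ei,ej,em,en,eu,ez,ip,it,km] rk=9  ker:ij,im,in,iu,iz,jm,jn,ju,jz,kn,kp,ku,mn,mu,mz,np,nt,nu,nz,pt,pu,pz,tu,tz,uz
∂2: piv[eij,eim,eiz,ejm,eju,ejz,emn,emu,emz,enu,enz,euz,iju,int,inu,ipu,ipz,itu,jnu,npt,npu,ntz] rk=22  ker:ijm,ijz,imu,imz,iuz,jmu,jmz,juz,mnu,mnz,muz,npz,ntu,nuz,ptu,ptz,puz,tuz
∂3: piv[eijm,eijz,eimz,ejmz,emnu,emnz,emuz,enuz,intu,nptu,nptz,npuz,ntuz] rk=13  ker:ijmz,mnuz,ptuz
b_1=(34−9)−22=3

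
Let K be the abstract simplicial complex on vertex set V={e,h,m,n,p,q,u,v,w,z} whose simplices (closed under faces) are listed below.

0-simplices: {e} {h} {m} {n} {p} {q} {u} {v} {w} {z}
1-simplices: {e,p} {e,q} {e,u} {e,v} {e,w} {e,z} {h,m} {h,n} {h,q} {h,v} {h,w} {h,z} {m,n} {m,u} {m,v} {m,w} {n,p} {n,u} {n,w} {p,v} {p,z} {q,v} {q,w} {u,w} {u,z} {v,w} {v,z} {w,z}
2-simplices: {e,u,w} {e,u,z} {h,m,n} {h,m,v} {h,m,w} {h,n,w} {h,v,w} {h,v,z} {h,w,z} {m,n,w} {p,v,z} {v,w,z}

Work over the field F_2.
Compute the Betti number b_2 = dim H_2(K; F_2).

n_0=10 n_1=28 n_2=12  [Z2]
∂1: piv[ep,eq,eu,ev,ew,ez,hm,hn,hq] rk=9  ker:hv,hw,hz,mn,mu,mv,mw,np,nu,nw,pv,pz,qv,qw,uw,uz,vw,vz,wz
∂2: piv[euw,euz,hmn,hmv,hmw,hnw,hvw,hvz,hwz,pvz] rk=10  ker:mnw,vwz
b_2=(12−10)−0=2

b_2=2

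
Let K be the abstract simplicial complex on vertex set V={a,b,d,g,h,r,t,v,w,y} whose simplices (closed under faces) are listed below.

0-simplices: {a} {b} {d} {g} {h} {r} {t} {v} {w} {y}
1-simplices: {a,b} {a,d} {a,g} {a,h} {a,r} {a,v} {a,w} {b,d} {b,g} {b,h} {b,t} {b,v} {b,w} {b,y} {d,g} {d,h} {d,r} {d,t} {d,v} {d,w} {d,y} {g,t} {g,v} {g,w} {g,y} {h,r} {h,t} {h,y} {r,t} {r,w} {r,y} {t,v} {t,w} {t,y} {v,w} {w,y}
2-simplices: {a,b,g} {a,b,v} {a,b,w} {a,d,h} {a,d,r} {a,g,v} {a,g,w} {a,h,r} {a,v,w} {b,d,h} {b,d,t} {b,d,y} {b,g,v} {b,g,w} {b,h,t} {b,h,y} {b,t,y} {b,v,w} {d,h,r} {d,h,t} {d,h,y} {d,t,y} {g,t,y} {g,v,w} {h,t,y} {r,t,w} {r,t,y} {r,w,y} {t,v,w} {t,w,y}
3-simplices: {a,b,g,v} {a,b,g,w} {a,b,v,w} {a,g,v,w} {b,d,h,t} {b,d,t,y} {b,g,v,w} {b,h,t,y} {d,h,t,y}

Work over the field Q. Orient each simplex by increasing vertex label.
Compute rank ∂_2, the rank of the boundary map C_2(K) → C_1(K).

n_0=10 n_1=36 n_2=30 n_3=9  [Q]
∂1: piv[ab,ad,ag,ah,ar,av,aw,bt,by] rk=9  ker:bd,bg,bh,bv,bw,dg,dh,dr,dt,dv,dw,dy,gt,gv,gw,gy,hr,ht,hy,rt,rw,ry,tv,tw,ty,vw,wy
∂2: piv[abg,abv,abw,adh,adr,agv,agw,ahr,avw,bdh,bdt,bdy,bht,bhy,bty,gty,rtw,rty,rwy,tvw] rk=20  ker:bgv,bgw,bvw,dhr,dht,dhy,dty,gvw,hty,twy
∂3: piv[abgv,abgw,abvw,agvw,bdht,bdty,bhty,dhty] rk=8  ker:bgvw
rk∂_2=20

rank∂_2=20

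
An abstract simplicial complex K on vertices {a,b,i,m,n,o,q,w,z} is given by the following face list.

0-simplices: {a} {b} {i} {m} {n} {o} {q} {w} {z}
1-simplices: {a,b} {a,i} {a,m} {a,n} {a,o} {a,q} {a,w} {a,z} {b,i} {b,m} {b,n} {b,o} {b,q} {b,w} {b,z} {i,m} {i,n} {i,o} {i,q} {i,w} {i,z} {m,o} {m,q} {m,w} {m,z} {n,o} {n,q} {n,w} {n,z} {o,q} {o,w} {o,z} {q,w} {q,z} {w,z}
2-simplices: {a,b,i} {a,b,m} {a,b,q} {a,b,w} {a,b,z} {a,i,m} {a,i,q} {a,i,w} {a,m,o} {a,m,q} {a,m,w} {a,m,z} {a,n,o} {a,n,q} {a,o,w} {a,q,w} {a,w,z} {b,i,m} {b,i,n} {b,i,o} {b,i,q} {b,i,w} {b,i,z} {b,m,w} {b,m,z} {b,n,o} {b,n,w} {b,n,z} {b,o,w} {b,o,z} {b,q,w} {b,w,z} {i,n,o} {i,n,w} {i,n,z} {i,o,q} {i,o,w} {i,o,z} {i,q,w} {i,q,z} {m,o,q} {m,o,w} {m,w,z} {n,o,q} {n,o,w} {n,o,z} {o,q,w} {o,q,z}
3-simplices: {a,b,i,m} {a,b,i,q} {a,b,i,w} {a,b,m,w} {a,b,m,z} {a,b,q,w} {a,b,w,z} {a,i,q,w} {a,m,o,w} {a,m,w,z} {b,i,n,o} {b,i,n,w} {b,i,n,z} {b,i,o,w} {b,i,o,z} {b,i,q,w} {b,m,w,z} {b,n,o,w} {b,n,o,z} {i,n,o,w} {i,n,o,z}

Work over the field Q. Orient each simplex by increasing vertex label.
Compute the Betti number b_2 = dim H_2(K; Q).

n_0=9 n_1=35 n_2=48 n_3=21  [Q]
∂1: piv[ab,ai,am,an,ao,aq,aw,az] rk=8  ker:bi,bm,bn,bo,bq,bw,bz,im,in,io,iq,iw,iz,mo,mq,mw,mz,no,nq,nw,nz,oq,ow,oz,qw,qz,wz
∂2: piv[abi,abm,abq,abw,abz,aim,aiq,aiw,amo,amq,amw,amz,ano,anq,aow,aqw,awz,bin,bio,biz,bno,bnw,bnz,bow,boz,ioq,iqz] rk=27  ker:bim,biq,biw,bmw,bmz,bqw,bwz,ino,inw,inz,iow,ioz,iqw,moq,mow,mwz,noq,now,noz,oqw,oqz
∂3: piv[abim,abiq,abiw,abmw,abmz,abqw,abwz,aiqw,amow,amwz,bino,binw,binz,biow,bioz,bnow,bnoz] rk=17  ker:biqw,bmwz,inow,inoz
b_2=(48−27)−17=4

b_2=4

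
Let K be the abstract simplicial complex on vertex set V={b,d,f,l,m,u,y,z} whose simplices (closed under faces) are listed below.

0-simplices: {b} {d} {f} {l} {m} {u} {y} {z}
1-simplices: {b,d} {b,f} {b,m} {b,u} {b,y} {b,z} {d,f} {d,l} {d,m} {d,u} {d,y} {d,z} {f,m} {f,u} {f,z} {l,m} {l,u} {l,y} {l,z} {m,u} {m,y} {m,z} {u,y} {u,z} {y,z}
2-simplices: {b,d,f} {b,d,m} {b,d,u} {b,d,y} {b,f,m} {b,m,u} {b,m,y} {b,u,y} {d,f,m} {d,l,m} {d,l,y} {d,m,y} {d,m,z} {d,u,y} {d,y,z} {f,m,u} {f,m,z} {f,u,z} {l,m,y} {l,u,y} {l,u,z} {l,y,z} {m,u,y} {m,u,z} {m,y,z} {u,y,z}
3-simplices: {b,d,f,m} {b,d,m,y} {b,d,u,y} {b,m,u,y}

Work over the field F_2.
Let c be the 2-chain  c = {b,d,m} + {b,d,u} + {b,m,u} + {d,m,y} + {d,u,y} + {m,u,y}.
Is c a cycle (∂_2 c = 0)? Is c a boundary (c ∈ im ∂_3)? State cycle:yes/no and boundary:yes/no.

cycle:yes boundary:yes

n_0=8 n_1=25 n_2=26 n_3=4  [Z2]
∂1: piv[bd,bf,bm,bu,by,bz,dl] rk=7  ker:df,dm,du,dy,dz,fm,fu,fz,lm,lu,ly,lz,mu,my,mz,uy,uz,yz
∂2: piv[bdf,bdm,bdu,bdy,bfm,bmu,bmy,buy,dlm,dly,dmz,dyz,fmu,fmz,fuz,luy,luz] rk=17  ker:dfm,dmy,duy,lmy,lyz,muy,muz,myz,uyz
∂3: piv[bdfm,bdmy,bduy,bmuy] rk=4
∂2c = 0
c vs im∂3: reduces to 0 ⇒ boundary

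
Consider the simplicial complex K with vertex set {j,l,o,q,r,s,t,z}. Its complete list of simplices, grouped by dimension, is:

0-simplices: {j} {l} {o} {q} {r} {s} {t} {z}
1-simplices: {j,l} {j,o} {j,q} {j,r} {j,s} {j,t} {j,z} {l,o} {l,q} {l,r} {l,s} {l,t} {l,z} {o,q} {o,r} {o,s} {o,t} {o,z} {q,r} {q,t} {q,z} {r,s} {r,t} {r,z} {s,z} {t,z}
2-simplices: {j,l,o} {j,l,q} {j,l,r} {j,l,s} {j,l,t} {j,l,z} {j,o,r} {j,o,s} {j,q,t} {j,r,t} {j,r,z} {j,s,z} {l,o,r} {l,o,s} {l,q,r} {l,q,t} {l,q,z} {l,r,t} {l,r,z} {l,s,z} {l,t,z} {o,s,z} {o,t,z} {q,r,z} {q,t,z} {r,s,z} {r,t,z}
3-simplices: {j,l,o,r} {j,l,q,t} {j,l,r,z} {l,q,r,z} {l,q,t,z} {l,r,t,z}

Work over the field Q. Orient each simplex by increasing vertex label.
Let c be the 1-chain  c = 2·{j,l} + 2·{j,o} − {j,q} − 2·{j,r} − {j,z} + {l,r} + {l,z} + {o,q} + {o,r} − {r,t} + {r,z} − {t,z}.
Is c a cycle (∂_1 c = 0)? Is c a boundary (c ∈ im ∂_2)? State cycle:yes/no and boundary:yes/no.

n_0=8 n_1=26 n_2=27 n_3=6  [Q]
∂1: piv[jl,jo,jq,jr,js,jt,jz] rk=7  ker:lo,lq,lr,ls,lt,lz,oq,or,os,ot,oz,qr,qt,qz,rs,rt,rz,sz,tz
∂2: piv[jlo,jlq,jlr,jls,jlt,jlz,jor,jos,jqt,jrt,jrz,jsz,lqr,lqz,ltz,osz,otz,rsz] rk=18  ker:lor,los,lqt,lrt,lrz,lsz,qrz,qtz,rtz
∂3: piv[jlor,jlqt,jlrz,lqrz,lqtz,lrtz] rk=6
∂1c = 0
c vs im∂2: residual ≠ 0 ⇒ not boundary

cycle:yes boundary:no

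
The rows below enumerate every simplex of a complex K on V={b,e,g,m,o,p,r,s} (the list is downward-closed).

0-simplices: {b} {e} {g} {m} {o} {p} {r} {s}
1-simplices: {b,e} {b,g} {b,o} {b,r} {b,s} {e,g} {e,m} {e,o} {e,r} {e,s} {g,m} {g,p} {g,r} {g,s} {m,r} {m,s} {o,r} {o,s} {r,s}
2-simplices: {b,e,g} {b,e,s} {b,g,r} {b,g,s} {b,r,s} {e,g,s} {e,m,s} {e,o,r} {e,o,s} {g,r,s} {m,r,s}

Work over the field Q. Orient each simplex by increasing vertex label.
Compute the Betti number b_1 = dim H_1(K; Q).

n_0=8 n_1=19 n_2=11  [Q]
∂1: piv[be,bg,bo,br,bs,em,gp] rk=7  ker:eg,eo,er,es,gm,gr,gs,mr,ms,or,os,rs
∂2: piv[beg,bes,bgr,bgs,brs,ems,eor,eos,mrs] rk=9  ker:egs,grs
b_1=(19−7)−9=3

b_1=3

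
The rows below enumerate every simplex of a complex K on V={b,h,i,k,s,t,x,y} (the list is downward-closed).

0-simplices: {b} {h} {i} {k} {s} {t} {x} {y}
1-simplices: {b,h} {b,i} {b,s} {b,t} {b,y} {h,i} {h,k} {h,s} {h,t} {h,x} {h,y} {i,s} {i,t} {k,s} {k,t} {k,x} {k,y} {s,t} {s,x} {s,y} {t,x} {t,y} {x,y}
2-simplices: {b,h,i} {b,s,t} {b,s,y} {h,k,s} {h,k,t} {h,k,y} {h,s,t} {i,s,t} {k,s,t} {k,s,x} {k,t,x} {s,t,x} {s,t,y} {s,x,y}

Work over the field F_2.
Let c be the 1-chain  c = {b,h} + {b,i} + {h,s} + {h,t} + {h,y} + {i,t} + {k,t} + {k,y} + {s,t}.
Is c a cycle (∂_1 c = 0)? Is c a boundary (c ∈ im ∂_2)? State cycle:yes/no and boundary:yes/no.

cycle:yes boundary:no

n_0=8 n_1=23 n_2=14  [Z2]
∂1: piv[bh,bi,bs,bt,by,hk,hx] rk=7  ker:hi,hs,ht,hy,is,it,ks,kt,kx,ky,st,sx,sy,tx,ty,xy
∂2: piv[bhi,bst,bsy,hks,hkt,hky,hst,ist,ksx,ktx,sty,sxy] rk=12  ker:kst,stx
∂1c = 0
c vs im∂2: residual ≠ 0 ⇒ not boundary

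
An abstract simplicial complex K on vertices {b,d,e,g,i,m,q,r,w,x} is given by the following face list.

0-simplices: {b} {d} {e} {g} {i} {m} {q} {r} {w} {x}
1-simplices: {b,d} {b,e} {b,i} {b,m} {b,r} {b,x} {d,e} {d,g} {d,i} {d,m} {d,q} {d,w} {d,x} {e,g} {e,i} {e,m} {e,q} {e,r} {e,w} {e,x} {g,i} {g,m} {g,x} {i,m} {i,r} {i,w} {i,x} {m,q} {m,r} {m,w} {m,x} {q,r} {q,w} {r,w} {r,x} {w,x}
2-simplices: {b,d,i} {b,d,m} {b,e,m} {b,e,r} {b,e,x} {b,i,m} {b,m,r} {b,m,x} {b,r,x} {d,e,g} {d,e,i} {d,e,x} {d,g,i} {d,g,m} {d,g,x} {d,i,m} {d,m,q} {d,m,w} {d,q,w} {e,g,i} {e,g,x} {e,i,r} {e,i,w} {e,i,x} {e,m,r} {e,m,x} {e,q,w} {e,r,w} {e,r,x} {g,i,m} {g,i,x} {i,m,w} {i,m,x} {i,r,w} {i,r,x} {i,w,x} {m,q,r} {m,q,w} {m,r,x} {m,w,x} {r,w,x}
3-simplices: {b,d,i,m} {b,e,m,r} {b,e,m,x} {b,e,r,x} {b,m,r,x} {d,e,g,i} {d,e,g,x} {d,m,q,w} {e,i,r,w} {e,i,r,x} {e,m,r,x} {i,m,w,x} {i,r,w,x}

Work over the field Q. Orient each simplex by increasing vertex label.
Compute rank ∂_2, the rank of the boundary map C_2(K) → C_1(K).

rank∂_2=27

n_0=10 n_1=36 n_2=41 n_3=13  [Q]
∂1: piv[bd,be,bi,bm,br,bx,dg,dq,dw] rk=9  ker:de,di,dm,dx,eg,ei,em,eq,er,ew,ex,gi,gm,gx,im,ir,iw,ix,mq,mr,mw,mx,qr,qw,rw,rx,wx
∂2: piv[bdi,bdm,bem,ber,bex,bim,bmr,bmx,brx,deg,dei,dex,dgi,dgm,dgx,dmq,dmw,dqw,eir,eiw,eix,eqw,erw,imw,imx,iwx,mqr] rk=27  ker:dim,egi,egx,emr,emx,erx,gim,gix,irw,irx,mqw,mrx,mwx,rwx
∂3: piv[bdim,bemr,bemx,berx,bmrx,degi,degx,dmqw,eirw,eirx,imwx,irwx] rk=12  ker:emrx
rk∂_2=27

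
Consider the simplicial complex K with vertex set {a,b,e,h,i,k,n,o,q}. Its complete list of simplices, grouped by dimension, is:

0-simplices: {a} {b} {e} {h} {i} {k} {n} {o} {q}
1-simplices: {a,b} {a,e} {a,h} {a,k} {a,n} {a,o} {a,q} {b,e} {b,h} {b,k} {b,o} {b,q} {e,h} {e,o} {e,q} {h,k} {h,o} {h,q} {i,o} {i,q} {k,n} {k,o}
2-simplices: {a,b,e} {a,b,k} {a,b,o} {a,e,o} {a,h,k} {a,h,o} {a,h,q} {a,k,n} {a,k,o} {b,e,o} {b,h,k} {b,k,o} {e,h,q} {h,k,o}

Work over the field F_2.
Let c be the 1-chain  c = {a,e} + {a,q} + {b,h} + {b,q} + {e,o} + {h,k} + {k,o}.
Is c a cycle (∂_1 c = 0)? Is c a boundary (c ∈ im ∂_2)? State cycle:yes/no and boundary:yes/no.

cycle:yes boundary:no

n_0=9 n_1=22 n_2=14  [Z2]
∂1: piv[ab,ae,ah,ak,an,ao,aq,io] rk=8  ker:be,bh,bk,bo,bq,eh,eo,eq,hk,ho,hq,iq,kn,ko
∂2: piv[abe,abk,abo,aeo,ahk,aho,ahq,akn,ako,bhk,ehq] rk=11  ker:beo,bko,hko
∂1c = 0
c vs im∂2: residual ≠ 0 ⇒ not boundary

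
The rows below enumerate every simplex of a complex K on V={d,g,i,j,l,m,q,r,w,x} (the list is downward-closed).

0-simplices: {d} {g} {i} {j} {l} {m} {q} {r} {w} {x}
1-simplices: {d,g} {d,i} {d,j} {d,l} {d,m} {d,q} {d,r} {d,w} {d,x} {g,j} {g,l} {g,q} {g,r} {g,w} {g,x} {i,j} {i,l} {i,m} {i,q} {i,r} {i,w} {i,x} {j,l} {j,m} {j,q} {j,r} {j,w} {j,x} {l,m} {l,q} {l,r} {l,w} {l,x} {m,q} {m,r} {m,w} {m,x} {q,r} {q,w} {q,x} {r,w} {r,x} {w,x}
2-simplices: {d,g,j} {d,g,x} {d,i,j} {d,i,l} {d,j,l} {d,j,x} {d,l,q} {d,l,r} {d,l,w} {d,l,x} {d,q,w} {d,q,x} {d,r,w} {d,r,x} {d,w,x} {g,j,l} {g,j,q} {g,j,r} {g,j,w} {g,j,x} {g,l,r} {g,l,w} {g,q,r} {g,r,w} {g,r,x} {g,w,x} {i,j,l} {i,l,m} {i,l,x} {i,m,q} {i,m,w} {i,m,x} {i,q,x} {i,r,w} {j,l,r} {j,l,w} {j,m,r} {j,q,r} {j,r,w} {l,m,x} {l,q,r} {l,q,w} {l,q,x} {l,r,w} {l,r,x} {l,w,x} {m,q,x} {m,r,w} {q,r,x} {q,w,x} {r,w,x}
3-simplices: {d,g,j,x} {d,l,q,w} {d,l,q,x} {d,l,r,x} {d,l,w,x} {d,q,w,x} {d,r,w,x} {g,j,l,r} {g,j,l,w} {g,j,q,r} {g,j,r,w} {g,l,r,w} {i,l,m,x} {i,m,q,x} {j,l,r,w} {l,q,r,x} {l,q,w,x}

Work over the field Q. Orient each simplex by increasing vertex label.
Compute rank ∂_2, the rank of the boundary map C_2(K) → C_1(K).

rank∂_2=32

n_0=10 n_1=43 n_2=51 n_3=17  [Q]
∂1: piv[dg,di,dj,dl,dm,dq,dr,dw,dx] rk=9  ker:gj,gl,gq,gr,gw,gx,ij,il,im,iq,ir,iw,ix,jl,jm,jq,jr,jw,jx,lm,lq,lr,lw,lx,mq,mr,mw,mx,qr,qw,qx,rw,rx,wx
∂2: piv[dgj,dgx,dij,dil,djl,djx,dlq,dlr,dlw,dlx,dqw,dqx,drw,drx,dwx,gjl,gjq,gjr,gjw,glr,glw,gqr,ilm,ilx,imq,imw,imx,iqx,irw,jmr,lqr,mrw] rk=32  ker:gjx,grw,grx,gwx,ijl,jlr,jlw,jqr,jrw,lmx,lqw,lqx,lrw,lrx,lwx,mqx,qrx,qwx,rwx
∂3: piv[dgjx,dlqw,dlqx,dlrx,dlwx,dqwx,drwx,gjlr,gjlw,gjqr,gjrw,glrw,ilmx,imqx,lqrx] rk=15  ker:jlrw,lqwx
rk∂_2=32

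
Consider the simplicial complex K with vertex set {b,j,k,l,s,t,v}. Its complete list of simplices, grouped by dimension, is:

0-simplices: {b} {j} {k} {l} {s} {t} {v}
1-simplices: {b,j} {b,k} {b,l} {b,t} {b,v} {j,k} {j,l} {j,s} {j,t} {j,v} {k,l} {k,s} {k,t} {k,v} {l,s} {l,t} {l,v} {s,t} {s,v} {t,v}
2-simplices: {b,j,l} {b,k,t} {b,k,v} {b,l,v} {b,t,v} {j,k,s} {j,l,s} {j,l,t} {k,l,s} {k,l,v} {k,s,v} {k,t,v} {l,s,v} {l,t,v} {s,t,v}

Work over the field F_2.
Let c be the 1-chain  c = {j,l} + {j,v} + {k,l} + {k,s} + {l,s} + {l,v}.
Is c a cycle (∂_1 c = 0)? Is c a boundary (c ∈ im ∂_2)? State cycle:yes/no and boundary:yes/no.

n_0=7 n_1=20 n_2=15  [Z2]
∂1: piv[bj,bk,bl,bt,bv,js] rk=6  ker:jk,jl,jt,jv,kl,ks,kt,kv,ls,lt,lv,st,sv,tv
∂2: piv[bjl,bkt,bkv,blv,btv,jks,jls,jlt,kls,klv,ksv,ltv,stv] rk=13  ker:ktv,lsv
∂1c = 0
c vs im∂2: residual ≠ 0 ⇒ not boundary

cycle:yes boundary:no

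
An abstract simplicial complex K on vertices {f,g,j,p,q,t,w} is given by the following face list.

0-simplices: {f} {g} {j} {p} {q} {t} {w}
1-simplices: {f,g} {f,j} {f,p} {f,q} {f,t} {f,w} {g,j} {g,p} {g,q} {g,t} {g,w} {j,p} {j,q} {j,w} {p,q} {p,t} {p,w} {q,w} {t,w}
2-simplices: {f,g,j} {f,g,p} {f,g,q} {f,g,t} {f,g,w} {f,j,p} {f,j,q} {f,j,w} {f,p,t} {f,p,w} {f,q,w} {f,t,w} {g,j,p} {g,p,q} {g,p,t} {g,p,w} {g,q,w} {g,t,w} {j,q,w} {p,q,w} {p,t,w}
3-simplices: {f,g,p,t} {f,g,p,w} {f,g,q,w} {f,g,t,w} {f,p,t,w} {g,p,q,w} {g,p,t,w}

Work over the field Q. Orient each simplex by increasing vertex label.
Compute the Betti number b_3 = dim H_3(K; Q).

b_3=1

n_0=7 n_1=19 n_2=21 n_3=7  [Q]
∂1: piv[fg,fj,fp,fq,ft,fw] rk=6  ker:gj,gp,gq,gt,gw,jp,jq,jw,pq,pt,pw,qw,tw
∂2: piv[fgj,fgp,fgq,fgt,fgw,fjp,fjq,fjw,fpt,fpw,fqw,ftw,gpq] rk=13  ker:gjp,gpt,gpw,gqw,gtw,jqw,pqw,ptw
∂3: piv[fgpt,fgpw,fgqw,fgtw,fptw,gpqw] rk=6  ker:gptw
b_3=(7−6)−0=1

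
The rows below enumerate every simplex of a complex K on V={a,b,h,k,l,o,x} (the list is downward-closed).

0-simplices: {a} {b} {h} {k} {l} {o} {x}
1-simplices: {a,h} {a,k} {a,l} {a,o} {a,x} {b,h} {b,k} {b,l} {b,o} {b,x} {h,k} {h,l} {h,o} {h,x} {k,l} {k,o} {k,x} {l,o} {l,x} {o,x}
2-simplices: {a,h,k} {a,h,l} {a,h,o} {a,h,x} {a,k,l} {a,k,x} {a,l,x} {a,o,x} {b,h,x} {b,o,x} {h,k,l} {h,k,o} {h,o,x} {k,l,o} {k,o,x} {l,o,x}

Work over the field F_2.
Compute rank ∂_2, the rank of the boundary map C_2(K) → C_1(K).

rank∂_2=12

n_0=7 n_1=20 n_2=16  [Z2]
∂1: piv[ah,ak,al,ao,ax,bh] rk=6  ker:bk,bl,bo,bx,hk,hl,ho,hx,kl,ko,kx,lo,lx,ox
∂2: piv[ahk,ahl,aho,ahx,akl,akx,alx,aox,bhx,box,hko,klo] rk=12  ker:hkl,hox,kox,lox
rk∂_2=12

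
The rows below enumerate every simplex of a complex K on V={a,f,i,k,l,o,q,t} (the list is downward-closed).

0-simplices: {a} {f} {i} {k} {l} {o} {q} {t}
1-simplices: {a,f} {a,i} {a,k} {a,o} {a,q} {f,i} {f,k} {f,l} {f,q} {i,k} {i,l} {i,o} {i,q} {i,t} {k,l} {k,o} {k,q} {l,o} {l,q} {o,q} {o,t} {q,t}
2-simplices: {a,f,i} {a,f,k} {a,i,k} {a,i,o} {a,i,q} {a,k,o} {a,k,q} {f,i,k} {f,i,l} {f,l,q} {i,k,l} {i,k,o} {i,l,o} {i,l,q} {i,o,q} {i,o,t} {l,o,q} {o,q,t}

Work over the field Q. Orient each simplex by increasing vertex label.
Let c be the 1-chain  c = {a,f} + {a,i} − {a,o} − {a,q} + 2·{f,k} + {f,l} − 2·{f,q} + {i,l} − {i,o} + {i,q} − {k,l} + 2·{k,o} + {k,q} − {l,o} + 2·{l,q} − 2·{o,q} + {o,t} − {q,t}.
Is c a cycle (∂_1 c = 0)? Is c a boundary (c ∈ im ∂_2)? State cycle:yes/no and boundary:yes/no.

cycle:yes boundary:yes

n_0=8 n_1=22 n_2=18  [Q]
∂1: piv[af,ai,ak,ao,aq,fl,it] rk=7  ker:fi,fk,fq,ik,il,io,iq,kl,ko,kq,lo,lq,oq,ot,qt
∂2: piv[afi,afk,aik,aio,aiq,ako,akq,fil,flq,ikl,ilo,ilq,ioq,iot,oqt] rk=15  ker:fik,iko,loq
∂1c = 0
c vs im∂2: reduces to 0 ⇒ boundary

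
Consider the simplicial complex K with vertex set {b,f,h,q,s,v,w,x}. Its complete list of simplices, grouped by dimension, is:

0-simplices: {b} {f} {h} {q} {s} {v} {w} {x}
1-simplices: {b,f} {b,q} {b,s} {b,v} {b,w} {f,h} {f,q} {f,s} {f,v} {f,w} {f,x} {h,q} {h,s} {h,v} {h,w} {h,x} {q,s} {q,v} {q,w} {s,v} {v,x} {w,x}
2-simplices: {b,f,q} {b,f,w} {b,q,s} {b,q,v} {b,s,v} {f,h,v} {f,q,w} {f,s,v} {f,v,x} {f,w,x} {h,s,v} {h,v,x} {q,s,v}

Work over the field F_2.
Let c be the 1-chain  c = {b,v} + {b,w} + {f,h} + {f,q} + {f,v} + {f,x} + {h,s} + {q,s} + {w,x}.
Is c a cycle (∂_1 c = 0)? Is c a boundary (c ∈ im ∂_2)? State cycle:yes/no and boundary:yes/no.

n_0=8 n_1=22 n_2=13  [Z2]
∂1: piv[bf,bq,bs,bv,bw,fh,fx] rk=7  ker:fq,fs,fv,fw,hq,hs,hv,hw,hx,qs,qv,qw,sv,vx,wx
∂2: piv[bfq,bfw,bqs,bqv,bsv,fhv,fqw,fsv,fvx,fwx,hsv,hvx] rk=12  ker:qsv
∂1c = 0
c vs im∂2: reduces to 0 ⇒ boundary

cycle:yes boundary:yes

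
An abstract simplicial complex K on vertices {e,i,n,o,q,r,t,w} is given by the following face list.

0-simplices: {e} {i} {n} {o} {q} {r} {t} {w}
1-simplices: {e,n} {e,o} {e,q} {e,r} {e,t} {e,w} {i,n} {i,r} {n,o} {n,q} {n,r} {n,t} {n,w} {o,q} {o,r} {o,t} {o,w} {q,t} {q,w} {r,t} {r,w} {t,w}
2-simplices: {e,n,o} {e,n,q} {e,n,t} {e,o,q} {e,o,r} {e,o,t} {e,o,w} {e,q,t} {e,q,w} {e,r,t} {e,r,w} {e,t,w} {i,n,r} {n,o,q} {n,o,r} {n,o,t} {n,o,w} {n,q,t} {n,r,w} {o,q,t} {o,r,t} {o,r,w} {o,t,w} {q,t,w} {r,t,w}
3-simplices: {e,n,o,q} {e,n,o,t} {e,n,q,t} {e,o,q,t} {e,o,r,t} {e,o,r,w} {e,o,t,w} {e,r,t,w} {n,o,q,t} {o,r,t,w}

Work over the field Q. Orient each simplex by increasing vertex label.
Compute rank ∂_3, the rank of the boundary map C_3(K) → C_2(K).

rank∂_3=8

n_0=8 n_1=22 n_2=25 n_3=10  [Q]
∂1: piv[en,eo,eq,er,et,ew,in] rk=7  ker:ir,no,nq,nr,nt,nw,oq,or,ot,ow,qt,qw,rt,rw,tw
∂2: piv[eno,enq,ent,eoq,eor,eot,eow,eqt,eqw,ert,erw,etw,inr,nor,now] rk=15  ker:noq,not,nqt,nrw,oqt,ort,orw,otw,qtw,rtw
∂3: piv[enoq,enot,enqt,eoqt,eort,eorw,eotw,ertw] rk=8  ker:noqt,ortw
rk∂_3=8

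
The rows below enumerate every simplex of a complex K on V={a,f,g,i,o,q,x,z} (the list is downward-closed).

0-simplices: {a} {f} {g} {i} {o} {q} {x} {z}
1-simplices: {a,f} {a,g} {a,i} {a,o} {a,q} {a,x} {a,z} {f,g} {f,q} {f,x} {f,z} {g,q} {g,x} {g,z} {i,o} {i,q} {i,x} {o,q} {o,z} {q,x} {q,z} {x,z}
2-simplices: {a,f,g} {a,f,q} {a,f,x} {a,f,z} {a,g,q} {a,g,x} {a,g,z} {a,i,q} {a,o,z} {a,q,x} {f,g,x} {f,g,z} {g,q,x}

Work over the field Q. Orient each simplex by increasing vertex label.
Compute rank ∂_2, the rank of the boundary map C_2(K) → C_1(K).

n_0=8 n_1=22 n_2=13  [Q]
∂1: piv[af,ag,ai,ao,aq,ax,az] rk=7  ker:fg,fq,fx,fz,gq,gx,gz,io,iq,ix,oq,oz,qx,qz,xz
∂2: piv[afg,afq,afx,afz,agq,agx,agz,aiq,aoz,aqx] rk=10  ker:fgx,fgz,gqx
rk∂_2=10

rank∂_2=10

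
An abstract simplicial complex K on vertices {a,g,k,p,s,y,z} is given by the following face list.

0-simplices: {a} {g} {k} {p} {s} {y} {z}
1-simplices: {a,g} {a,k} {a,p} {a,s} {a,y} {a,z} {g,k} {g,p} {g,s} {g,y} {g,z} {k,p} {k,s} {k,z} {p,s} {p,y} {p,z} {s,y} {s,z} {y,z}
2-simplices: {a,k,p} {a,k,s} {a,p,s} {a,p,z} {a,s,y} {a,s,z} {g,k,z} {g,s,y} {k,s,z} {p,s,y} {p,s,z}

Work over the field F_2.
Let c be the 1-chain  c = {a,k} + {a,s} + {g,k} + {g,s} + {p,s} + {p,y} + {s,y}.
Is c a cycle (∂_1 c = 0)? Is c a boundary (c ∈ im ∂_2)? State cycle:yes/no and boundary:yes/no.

n_0=7 n_1=20 n_2=11  [Z2]
∂1: piv[ag,ak,ap,as,ay,az] rk=6  ker:gk,gp,gs,gy,gz,kp,ks,kz,ps,py,pz,sy,sz,yz
∂2: piv[akp,aks,aps,apz,asy,asz,gkz,gsy,ksz,psy] rk=10  ker:psz
∂1c = 0
c vs im∂2: residual ≠ 0 ⇒ not boundary

cycle:yes boundary:no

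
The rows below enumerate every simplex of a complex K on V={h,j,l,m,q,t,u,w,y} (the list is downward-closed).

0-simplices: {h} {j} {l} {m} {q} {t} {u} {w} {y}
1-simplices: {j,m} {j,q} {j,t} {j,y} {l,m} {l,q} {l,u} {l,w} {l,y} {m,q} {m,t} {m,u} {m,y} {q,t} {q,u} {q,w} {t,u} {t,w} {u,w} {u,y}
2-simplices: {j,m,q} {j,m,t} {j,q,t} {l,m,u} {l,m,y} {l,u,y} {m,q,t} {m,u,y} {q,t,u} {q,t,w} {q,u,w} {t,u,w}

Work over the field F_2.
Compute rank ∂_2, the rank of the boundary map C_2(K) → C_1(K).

rank∂_2=9

n_0=9 n_1=20 n_2=12  [Z2]
∂1: piv[jm,jq,jt,jy,lm,lu,lw] rk=7  ker:lq,ly,mq,mt,mu,my,qt,qu,qw,tu,tw,uw,uy
∂2: piv[jmq,jmt,jqt,lmu,lmy,luy,qtu,qtw,quw] rk=9  ker:mqt,muy,tuw
rk∂_2=9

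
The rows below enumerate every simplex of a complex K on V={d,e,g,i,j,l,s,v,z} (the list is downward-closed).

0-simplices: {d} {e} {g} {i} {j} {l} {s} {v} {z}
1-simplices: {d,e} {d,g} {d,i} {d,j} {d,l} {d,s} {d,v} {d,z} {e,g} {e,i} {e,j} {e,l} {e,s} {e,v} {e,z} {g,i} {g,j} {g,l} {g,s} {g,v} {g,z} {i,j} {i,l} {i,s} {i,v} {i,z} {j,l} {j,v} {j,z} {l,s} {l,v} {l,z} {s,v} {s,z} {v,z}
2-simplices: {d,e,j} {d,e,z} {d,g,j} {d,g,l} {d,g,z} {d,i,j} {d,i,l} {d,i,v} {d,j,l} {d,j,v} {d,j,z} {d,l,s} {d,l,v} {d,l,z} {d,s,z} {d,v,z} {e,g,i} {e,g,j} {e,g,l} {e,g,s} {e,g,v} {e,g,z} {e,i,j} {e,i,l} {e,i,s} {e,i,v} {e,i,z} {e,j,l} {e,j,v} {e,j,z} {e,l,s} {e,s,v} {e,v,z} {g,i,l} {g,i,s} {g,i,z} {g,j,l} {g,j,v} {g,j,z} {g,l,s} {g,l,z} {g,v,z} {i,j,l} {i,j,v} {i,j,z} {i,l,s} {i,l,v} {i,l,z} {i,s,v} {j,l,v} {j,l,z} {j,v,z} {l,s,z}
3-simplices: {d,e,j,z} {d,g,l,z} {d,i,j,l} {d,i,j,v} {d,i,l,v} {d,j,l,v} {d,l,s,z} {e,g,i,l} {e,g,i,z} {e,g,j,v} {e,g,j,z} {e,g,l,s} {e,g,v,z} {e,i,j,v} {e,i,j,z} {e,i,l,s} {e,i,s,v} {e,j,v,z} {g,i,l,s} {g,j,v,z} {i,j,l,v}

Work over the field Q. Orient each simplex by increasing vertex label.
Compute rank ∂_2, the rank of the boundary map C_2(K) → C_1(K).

n_0=9 n_1=35 n_2=53 n_3=21  [Q]
∂1: piv[de,dg,di,dj,dl,ds,dv,dz] rk=8  ker:eg,ei,ej,el,es,ev,ez,gi,gj,gl,gs,gv,gz,ij,il,is,iv,iz,jl,jv,jz,ls,lv,lz,sv,sz,vz
∂2: piv[dej,dez,dgj,dgl,dgz,dij,dil,div,djl,djv,djz,dls,dlv,dlz,dsz,dvz,egi,egj,egl,egs,egv,eij,eis,eiv,eiz,els,esv] rk=27  ker:egz,eil,ejl,ejv,ejz,evz,gil,gis,giz,gjl,gjv,gjz,gls,glz,gvz,ijl,ijv,ijz,ils,ilv,ilz,isv,jlv,jlz,jvz,lsz
∂3: piv[dejz,dglz,dijl,dijv,dilv,djlv,dlsz,egil,egiz,egjv,egjz,egls,egvz,eijv,eijz,eils,eisv,ejvz,gils] rk=19  ker:gjvz,ijlv
rk∂_2=27

rank∂_2=27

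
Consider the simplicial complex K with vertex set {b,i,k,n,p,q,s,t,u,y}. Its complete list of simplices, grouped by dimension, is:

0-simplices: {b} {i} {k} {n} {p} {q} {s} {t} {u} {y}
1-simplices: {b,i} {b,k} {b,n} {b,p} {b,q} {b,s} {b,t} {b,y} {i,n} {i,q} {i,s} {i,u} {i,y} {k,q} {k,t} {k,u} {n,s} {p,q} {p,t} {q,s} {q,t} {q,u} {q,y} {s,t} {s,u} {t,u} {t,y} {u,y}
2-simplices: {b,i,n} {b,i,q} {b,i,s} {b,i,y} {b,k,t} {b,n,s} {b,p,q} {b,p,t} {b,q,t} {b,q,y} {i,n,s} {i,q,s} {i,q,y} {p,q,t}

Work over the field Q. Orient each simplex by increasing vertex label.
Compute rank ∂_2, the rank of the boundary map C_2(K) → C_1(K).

n_0=10 n_1=28 n_2=14  [Q]
∂1: piv[bi,bk,bn,bp,bq,bs,bt,by,iu] rk=9  ker:in,iq,is,iy,kq,kt,ku,ns,pq,pt,qs,qt,qu,qy,st,su,tu,ty,uy
∂2: piv[bin,biq,bis,biy,bkt,bns,bpq,bpt,bqt,bqy,iqs] rk=11  ker:ins,iqy,pqt
rk∂_2=11

rank∂_2=11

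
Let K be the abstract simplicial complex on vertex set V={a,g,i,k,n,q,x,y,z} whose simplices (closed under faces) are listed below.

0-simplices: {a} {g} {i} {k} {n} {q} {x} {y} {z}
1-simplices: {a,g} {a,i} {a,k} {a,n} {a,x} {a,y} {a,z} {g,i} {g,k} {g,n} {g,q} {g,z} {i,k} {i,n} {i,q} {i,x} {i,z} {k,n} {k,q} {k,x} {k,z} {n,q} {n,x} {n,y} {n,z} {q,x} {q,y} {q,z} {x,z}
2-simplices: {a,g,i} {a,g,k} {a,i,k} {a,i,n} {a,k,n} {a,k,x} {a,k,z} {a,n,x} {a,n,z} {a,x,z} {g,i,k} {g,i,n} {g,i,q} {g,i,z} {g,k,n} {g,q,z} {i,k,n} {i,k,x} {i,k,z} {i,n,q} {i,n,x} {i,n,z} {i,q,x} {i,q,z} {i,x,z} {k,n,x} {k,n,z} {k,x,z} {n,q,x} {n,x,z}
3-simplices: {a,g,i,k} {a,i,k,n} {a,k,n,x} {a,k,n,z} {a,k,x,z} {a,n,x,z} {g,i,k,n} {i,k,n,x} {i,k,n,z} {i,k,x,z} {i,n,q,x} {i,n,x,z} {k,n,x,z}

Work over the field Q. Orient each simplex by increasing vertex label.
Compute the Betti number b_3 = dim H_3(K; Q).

b_3=2

n_0=9 n_1=29 n_2=30 n_3=13  [Q]
∂1: piv[ag,ai,ak,an,ax,ay,az,gq] rk=8  ker:gi,gk,gn,gz,ik,in,iq,ix,iz,kn,kq,kx,kz,nq,nx,ny,nz,qx,qy,qz,xz
∂2: piv[agi,agk,aik,ain,akn,akx,akz,anx,anz,axz,gin,giq,giz,gqz,ikx,ikz,inq,iqx] rk=18  ker:gik,gkn,ikn,inx,inz,iqz,ixz,knx,knz,kxz,nqx,nxz
∂3: piv[agik,aikn,aknx,aknz,akxz,anxz,gikn,iknx,iknz,ikxz,inqx] rk=11  ker:inxz,knxz
b_3=(13−11)−0=2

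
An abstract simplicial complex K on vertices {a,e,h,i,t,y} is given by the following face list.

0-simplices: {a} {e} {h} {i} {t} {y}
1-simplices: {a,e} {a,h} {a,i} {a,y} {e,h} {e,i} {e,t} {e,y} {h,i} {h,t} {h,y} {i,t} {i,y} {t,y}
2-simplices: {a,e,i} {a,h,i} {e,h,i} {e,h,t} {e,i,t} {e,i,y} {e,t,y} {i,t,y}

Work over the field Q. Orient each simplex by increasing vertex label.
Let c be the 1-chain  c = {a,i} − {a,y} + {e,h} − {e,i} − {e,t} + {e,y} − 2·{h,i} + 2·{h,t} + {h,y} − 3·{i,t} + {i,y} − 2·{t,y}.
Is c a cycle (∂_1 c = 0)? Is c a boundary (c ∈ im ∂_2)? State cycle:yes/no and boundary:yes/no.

cycle:yes boundary:no

n_0=6 n_1=14 n_2=8  [Q]
∂1: piv[ae,ah,ai,ay,et] rk=5  ker:eh,ei,ey,hi,ht,hy,it,iy,ty
∂2: piv[aei,ahi,ehi,eht,eit,eiy,ety] rk=7  ker:ity
∂1c = 0
c vs im∂2: residual ≠ 0 ⇒ not boundary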